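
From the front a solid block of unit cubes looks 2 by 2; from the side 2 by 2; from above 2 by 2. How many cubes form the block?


Orthographic views of a solid rectangular block:
Front view 2 x 2 -> length = 2, height = 2
Side view 2 x 2 -> width = 2, height = 2 (consistent)
Top view 2 x 2 -> confirms length = 2, width = 2
The block is 2 x 2 x 2.
Total unit cubes = 2 * 2 * 2 = 8
8 unit cubes


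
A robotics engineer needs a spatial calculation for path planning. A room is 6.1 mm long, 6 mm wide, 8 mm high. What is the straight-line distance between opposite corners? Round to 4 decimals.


Shape: rectangular box (space diagonal)
l = 6.1 mm, w = 6 mm, h = 8 mm
Visualize: the diagonal of the base, then a right triangle with that diagonal and the height.
Formula: d = sqrt(l^2 + w^2 + h^2)
l^2 + w^2 + h^2 = 37.21 + 36 + 64 = 137.21
d = sqrt(137.21)
d = 11.7137
11.7137 mm


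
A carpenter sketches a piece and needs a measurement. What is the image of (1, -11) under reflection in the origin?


Transformation: reflection
Original point: (1, -11)
Rule for reflection through the origin: (x, y) -> (-x, -y)
Apply: (1, -11) -> (-1, 11)
(-1, 11)


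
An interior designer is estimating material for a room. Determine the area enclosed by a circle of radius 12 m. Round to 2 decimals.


Shape: circle
Radius r = 12 m
Formula: A = pi * r^2
r^2 = 12^2 = 144
A = pi * 144
A = 452.39
452.39 m^2


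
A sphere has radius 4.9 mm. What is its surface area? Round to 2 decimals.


Shape: sphere
Radius r = 4.9 mm
Formula: SA = 4 * pi * r^2
r^2 = 24.01
SA = 4 * pi * 24.01
SA = 96.04 * pi
SA = 301.72
301.72 mm^2


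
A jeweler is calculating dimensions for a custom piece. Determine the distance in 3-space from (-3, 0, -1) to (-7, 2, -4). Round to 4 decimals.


3D distance between two points
P1 = (-3, 0, -1), P2 = (-7, 2, -4)
Formula: d = sqrt((x2-x1)^2 + (y2-y1)^2 + (z2-z1)^2)
dx = -7 - -3 = -4
dy = 2 - 0 = 2
dz = -4 - -1 = -3
dx^2 + dy^2 + dz^2 = 16 + 4 + 9 = 29
d = sqrt(29)
d = 5.3852
5.3852 units


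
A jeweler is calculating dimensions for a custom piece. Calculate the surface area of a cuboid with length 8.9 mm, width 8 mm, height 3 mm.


Shape: rectangular prism
l = 8.9 mm, w = 8 mm, h = 3 mm
Formula: SA = 2(lw + lh + wh)
lw = 71.2, lh = 26.7, wh = 24
lw + lh + wh = 121.9
SA = 2 * 121.9
SA = 243.8
243.8 mm^2


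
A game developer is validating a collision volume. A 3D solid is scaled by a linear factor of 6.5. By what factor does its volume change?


Linear scale factor k = 6.5
Rule: under a linear scaling by k, volumes scale by k^3.
k^3 = 6.5 * 6.5 * 6.5
k^3 = 42.25 * 6.5
k^3 = 274.625
Volume scales by a factor of 274.625.
274.625 (dimensionless)


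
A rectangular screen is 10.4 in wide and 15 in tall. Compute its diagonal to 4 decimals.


Shape: rectangle (diagonal via Pythagoras)
Sides: 10.4 in and 15 in
Formula: d = sqrt(l^2 + w^2)
l^2 = 108.16, w^2 = 225
l^2 + w^2 = 333.16
d = sqrt(333.16)
d = 18.2527
18.2527 in


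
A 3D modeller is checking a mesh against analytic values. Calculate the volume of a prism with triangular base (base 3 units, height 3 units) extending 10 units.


Shape: triangular prism
Triangle base = 3 units, triangle height = 3 units, prism length L = 10 units
Formula: V = (1/2 * b * h_tri) * L
Cross-section area = 0.5 * 3 * 3 = 4.5
V = 4.5 * 10
V = 45
45 units^3


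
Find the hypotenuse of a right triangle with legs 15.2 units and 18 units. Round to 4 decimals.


Shape: right triangle
Legs a = 15.2 units, b = 18 units
Formula: c = sqrt(a^2 + b^2)
a^2 = 231.04, b^2 = 324
a^2 + b^2 = 555.04
c = sqrt(555.04)
c = 23.5593
23.5593 units


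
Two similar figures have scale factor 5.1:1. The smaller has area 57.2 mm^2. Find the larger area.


Linear scale factor k = 5.1
Original area = 57.2 mm^2
Rule: under a linear scaling by k, areas scale by k^2.
k^2 = 5.1^2 = 26.01
New area = 57.2 * 26.01
New area = 1487.772
1487.772 mm^2


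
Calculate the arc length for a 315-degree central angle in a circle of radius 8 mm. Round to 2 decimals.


Shape: circular arc
Radius r = 8 mm, Angle = 315 degrees
Formula: L = (angle/360) * 2 * pi * r
2 * pi * r = 16 * pi
L = (315/360) * 16 * pi
L = 14 * pi
L = 43.98
43.98 mm


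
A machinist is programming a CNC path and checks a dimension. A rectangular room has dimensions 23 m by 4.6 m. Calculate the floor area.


Shape: rectangle
Length l = 23 m, Width w = 4.6 m
Formula: A = l * w
A = 23 * 4.6
A = 105.8
105.8 m^2


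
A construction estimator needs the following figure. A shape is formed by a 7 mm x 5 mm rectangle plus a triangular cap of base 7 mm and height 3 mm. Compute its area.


Composite shape: rectangle + triangle
Rectangle area = 7 * 5 = 35
Triangle area = 0.5 * 7 * 3 = 10.5
Total = 35 + 10.5
Total = 45.5
45.5 mm^2


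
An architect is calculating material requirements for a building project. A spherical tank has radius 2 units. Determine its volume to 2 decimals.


Shape: sphere
Radius r = 2 units
Formula: V = (4/3) * pi * r^3
r^3 = 8
(4/3) * 8 = 10.666667
V = 10.666667 * pi
V = 33.51
33.51 units^3


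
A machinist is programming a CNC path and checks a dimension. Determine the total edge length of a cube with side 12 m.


Shape: cube
Side s = 12 m
A cube has 12 edges, all equal.
Formula: total edge length = 12 * s
Total = 12 * 12
Total = 144
144 m


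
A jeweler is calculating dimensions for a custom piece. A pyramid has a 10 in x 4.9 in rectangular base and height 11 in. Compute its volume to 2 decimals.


Shape: rectangular pyramid
Base: 10 in x 4.9 in, Height h = 11 in
Formula: V = (1/3) * base_area * h
base_area = 10 * 4.9 = 49
base_area * h = 49 * 11 = 539
V = 539 / 3
V = 179.67
179.67 in^3


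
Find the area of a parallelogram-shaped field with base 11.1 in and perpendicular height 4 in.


Shape: parallelogram
Base b = 11.1 in, Height h = 4 in
Formula: A = b * h
A = 11.1 * 4
A = 44.4
44.4 in^2


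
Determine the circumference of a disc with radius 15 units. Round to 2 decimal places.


Shape: circle
Radius r = 15 units
Formula: C = 2 * pi * r
C = 2 * pi * 15
C = 30 * pi
C = 94.25
94.25 units


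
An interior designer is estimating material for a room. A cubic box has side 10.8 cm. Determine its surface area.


Shape: cube
Side s = 10.8 cm
A cube has 6 square faces.
Formula: SA = 6 * s^2
s^2 = 116.64
SA = 6 * 116.64
SA = 699.84
699.84 cm^2


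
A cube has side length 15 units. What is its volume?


Shape: cube
Side s = 15 units
Formula: V = s^3
V = 15 * 15 * 15
V = 225 * 15
V = 3375
3375 units^3


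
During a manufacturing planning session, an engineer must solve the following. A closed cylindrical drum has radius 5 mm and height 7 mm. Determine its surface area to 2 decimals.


Shape: closed cylinder
Radius r = 5 mm, Height h = 7 mm
Formula: SA = 2*pi*r^2 + 2*pi*r*h = 2*pi*r*(r + h)
r + h = 12
2 * r * (r + h) = 2 * 5 * 12 = 120
SA = 120 * pi
SA = 376.99
376.99 mm^2


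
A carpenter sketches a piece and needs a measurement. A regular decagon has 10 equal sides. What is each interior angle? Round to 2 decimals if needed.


Shape: regular decagon (10 sides)
Formula: interior angle = (n - 2) * 180 / n
(n - 2) = 8
(n - 2) * 180 = 1440
angle = 1440 / 10
angle = 144
144 degrees


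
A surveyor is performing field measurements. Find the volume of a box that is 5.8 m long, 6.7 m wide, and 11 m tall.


Shape: rectangular prism
l = 5.8 m, w = 6.7 m, h = 11 m
Formula: V = l * w * h
V = 5.8 * 6.7 * 11
V = 38.86 * 11
V = 427.46
427.46 m^3


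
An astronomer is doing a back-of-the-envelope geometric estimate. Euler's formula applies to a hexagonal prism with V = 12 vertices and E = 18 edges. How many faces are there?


Polyhedron: hexagonal prism
Euler's formula for convex polyhedra: V - E + F = 2
Given: V = 12 vertices and E = 18 edges
Solve for F:
F = 2 + E - V = 2 + 18 - 12 = 8
8 faces


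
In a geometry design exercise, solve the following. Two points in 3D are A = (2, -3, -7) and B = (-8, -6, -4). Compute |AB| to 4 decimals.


3D distance between two points
P1 = (2, -3, -7), P2 = (-8, -6, -4)
Formula: d = sqrt((x2-x1)^2 + (y2-y1)^2 + (z2-z1)^2)
dx = -8 - 2 = -10
dy = -6 - -3 = -3
dz = -4 - -7 = 3
dx^2 + dy^2 + dz^2 = 100 + 9 + 9 = 118
d = sqrt(118)
d = 10.8628
10.8628 units


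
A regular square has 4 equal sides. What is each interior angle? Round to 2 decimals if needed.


Shape: regular square (4 sides)
Formula: interior angle = (n - 2) * 180 / n
(n - 2) = 2
(n - 2) * 180 = 360
angle = 360 / 4
angle = 90
90 degrees


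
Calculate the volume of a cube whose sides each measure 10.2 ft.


Shape: cube
Side s = 10.2 ft
Formula: V = s^3
V = 10.2 * 10.2 * 10.2
V = 104.04 * 10.2
V = 1061.208
1061.208 ft^3


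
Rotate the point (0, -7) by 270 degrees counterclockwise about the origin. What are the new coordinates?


Transformation: rotation about the origin
Original point: (0, -7)
Rule for 270 deg counterclockwise: (x, y) -> (y, -x)
Apply: (0, -7) -> (-7, 0)
(-7, 0)


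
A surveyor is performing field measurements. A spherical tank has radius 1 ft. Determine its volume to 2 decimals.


Shape: sphere
Radius r = 1 ft
Formula: V = (4/3) * pi * r^3
r^3 = 1
(4/3) * 1 = 1.333333
V = 1.333333 * pi
V = 4.19
4.19 ft^3


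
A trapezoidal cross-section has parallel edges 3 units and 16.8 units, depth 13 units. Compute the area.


Shape: trapezoid
Parallel sides a = 3 units, b = 16.8 units; Height h = 13 units
Formula: A = (a + b) * h / 2
a + b = 3 + 16.8 = 19.8
A = 19.8 * 13 / 2
A = 257.4 / 2
A = 128.7
128.7 units^2


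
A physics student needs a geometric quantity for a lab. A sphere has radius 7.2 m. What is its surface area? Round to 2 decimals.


Shape: sphere
Radius r = 7.2 m
Formula: SA = 4 * pi * r^2
r^2 = 51.84
SA = 4 * pi * 51.84
SA = 207.36 * pi
SA = 651.44
651.44 m^2


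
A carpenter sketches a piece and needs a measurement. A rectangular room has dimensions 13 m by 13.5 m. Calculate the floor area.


Shape: rectangle
Length l = 13 m, Width w = 13.5 m
Formula: A = l * w
A = 13 * 13.5
A = 175.5
175.5 m^2


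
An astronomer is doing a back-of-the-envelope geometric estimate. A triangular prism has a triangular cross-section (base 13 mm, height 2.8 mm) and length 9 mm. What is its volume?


Shape: triangular prism
Triangle base = 13 mm, triangle height = 2.8 mm, prism length L = 9 mm
Formula: V = (1/2 * b * h_tri) * L
Cross-section area = 0.5 * 13 * 2.8 = 18.2
V = 18.2 * 9
V = 163.8
163.8 mm^3


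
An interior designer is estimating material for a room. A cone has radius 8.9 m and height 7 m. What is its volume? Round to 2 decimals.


Shape: cone
Radius r = 8.9 m, Height h = 7 m
Formula: V = (1/3) * pi * r^2 * h
r^2 = 79.21
pi * r^2 * h = pi * 79.21 * 7 = 554.47 * pi
V = 554.47 * pi / 3
V = 580.64
580.64 m^3


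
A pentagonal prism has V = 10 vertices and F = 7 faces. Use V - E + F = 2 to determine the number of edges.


Polyhedron: pentagonal prism
Euler's formula for convex polyhedra: V - E + F = 2
Given: V = 10 vertices and F = 7 faces
Solve for E:
E = V + F - 2 = 10 + 7 - 2 = 15
15 edges


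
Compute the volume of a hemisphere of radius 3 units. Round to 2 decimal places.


Shape: hemisphere (half of a sphere)
Radius r = 3 units
Formula: V = (1/2) * (4/3) * pi * r^3 = (2/3) * pi * r^3
r^3 = 27
(2/3) * 27 = 18
V = 18 * pi
V = 56.55
56.55 units^3


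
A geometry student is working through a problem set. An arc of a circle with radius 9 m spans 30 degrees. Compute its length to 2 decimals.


Shape: circular arc
Radius r = 9 m, Angle = 30 degrees
Formula: L = (angle/360) * 2 * pi * r
2 * pi * r = 18 * pi
L = (30/360) * 18 * pi
L = 1.5 * pi
L = 4.71
4.71 m


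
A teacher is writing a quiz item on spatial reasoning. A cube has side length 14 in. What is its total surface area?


Shape: cube
Side s = 14 in
A cube has 6 square faces.
Formula: SA = 6 * s^2
s^2 = 196
SA = 6 * 196
SA = 1176
1176 in^2


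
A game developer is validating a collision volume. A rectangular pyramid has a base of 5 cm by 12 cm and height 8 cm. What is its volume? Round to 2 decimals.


Shape: rectangular pyramid
Base: 5 cm x 12 cm, Height h = 8 cm
Formula: V = (1/3) * base_area * h
base_area = 5 * 12 = 60
base_area * h = 60 * 8 = 480
V = 480 / 3
V = 160
160 cm^3


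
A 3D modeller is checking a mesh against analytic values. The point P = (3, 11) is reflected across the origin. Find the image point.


Transformation: reflection
Original point: (3, 11)
Rule for reflection through the origin: (x, y) -> (-x, -y)
Apply: (3, 11) -> (-3, -11)
(-3, -11)


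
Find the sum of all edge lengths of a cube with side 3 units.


Shape: cube
Side s = 3 units
A cube has 12 edges, all equal.
Formula: total edge length = 12 * s
Total = 12 * 3
Total = 36
36 units


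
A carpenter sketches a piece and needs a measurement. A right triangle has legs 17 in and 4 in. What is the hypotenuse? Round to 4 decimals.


Shape: right triangle
Legs a = 17 in, b = 4 in
Formula: c = sqrt(a^2 + b^2)
a^2 = 289, b^2 = 16
a^2 + b^2 = 305
c = sqrt(305)
c = 17.4642
17.4642 in


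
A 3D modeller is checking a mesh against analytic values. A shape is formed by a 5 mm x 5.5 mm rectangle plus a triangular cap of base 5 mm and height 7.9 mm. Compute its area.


Composite shape: rectangle + triangle
Rectangle area = 5 * 5.5 = 27.5
Triangle area = 0.5 * 5 * 7.9 = 19.75
Total = 27.5 + 19.75
Total = 47.25
47.25 mm^2


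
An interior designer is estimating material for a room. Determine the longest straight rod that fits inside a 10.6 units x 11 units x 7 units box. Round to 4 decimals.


Shape: rectangular box (space diagonal)
l = 10.6 units, w = 11 units, h = 7 units
Visualize: the diagonal of the base, then a right triangle with that diagonal and the height.
Formula: d = sqrt(l^2 + w^2 + h^2)
l^2 + w^2 + h^2 = 112.36 + 121 + 49 = 282.36
d = sqrt(282.36)
d = 16.8036
16.8036 units


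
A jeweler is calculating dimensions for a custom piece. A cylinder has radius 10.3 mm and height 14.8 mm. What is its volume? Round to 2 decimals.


Shape: cylinder
Radius r = 10.3 mm, Height h = 14.8 mm
Formula: V = pi * r^2 * h
r^2 = 106.09
V = pi * 106.09 * 14.8
V = 1570.132 * pi
V = 4932.72
4932.72 mm^3


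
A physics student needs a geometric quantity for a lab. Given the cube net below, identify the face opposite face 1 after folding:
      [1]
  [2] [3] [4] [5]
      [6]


Net: cross layout. Take square 3 as the base (bottom).
Fold the four squares in the horizontal row up around 3: 2 -> left, 4 -> right, 5 wraps to the top.
Fold 1 and 6 up from 3: 1 -> back, 6 -> front.
Opposite pairs are therefore: (1, 6), (2, 4), (3, 5).
Face 1 is opposite face 6.
face 6


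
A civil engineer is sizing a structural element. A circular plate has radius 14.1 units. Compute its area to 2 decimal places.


Shape: circle
Radius r = 14.1 units
Formula: A = pi * r^2
r^2 = 14.1^2 = 198.81
A = pi * 198.81
A = 624.58
624.58 units^2


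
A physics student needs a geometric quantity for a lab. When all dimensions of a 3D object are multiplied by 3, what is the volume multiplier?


Linear scale factor k = 3
Rule: under a linear scaling by k, volumes scale by k^3.
k^3 = 3 * 3 * 3
k^3 = 9 * 3
k^3 = 27
Volume scales by a factor of 27.
27 (dimensionless)


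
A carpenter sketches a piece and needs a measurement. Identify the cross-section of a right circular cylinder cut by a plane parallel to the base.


Solid: right circular cylinder
Cutting plane: parallel to the base
Visualize the intersection of the plane with the solid's surface.
The boundary of the cut region is a circle.
circle


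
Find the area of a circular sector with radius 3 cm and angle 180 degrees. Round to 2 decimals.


Shape: circular sector
Radius r = 3 cm, Angle = 180 degrees
Formula: A = (angle/360) * pi * r^2
r^2 = 9
Fraction of circle = 180/360
A = (180/360) * pi * 9
A = 4.5 * pi
A = 14.14
14.14 cm^2


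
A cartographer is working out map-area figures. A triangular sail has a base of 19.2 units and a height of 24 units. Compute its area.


Shape: triangle
Base b = 19.2 units, Height h = 24 units
Formula: A = (1/2) * b * h
A = 0.5 * 19.2 * 24
A = 0.5 * 460.8
A = 230.4
230.4 units^2


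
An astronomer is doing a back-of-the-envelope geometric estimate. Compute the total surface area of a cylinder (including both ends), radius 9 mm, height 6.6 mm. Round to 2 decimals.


Shape: closed cylinder
Radius r = 9 mm, Height h = 6.6 mm
Formula: SA = 2*pi*r^2 + 2*pi*r*h = 2*pi*r*(r + h)
r + h = 15.6
2 * r * (r + h) = 2 * 9 * 15.6 = 280.8
SA = 280.8 * pi
SA = 882.16
882.16 mm^2


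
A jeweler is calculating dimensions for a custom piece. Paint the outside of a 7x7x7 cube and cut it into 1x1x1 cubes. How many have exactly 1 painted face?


Large cube: 7 x 7 x 7, cut into unit cubes.
n = 7, so n - 2 = 5
Cubes with 1 painted face lie in the interior of each face.
A cube has 6 faces; each contributes (n - 2)^2 = 25 such cubes.
Count = 6 * 25 = 150
150 unit cubes


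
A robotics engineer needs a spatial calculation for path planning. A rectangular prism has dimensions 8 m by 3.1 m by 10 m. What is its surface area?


Shape: rectangular prism
l = 8 m, w = 3.1 m, h = 10 m
Formula: SA = 2(lw + lh + wh)
lw = 24.8, lh = 80, wh = 31
lw + lh + wh = 135.8
SA = 2 * 135.8
SA = 271.6
271.6 m^2


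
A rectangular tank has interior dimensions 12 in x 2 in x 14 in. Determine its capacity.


Shape: rectangular prism
l = 12 in, w = 2 in, h = 14 in
Formula: V = l * w * h
V = 12 * 2 * 14
V = 24 * 14
V = 336
336 in^3


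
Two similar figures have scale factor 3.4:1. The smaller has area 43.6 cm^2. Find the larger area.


Linear scale factor k = 3.4
Original area = 43.6 cm^2
Rule: under a linear scaling by k, areas scale by k^2.
k^2 = 3.4^2 = 11.56
New area = 43.6 * 11.56
New area = 504.016
504.016 cm^2


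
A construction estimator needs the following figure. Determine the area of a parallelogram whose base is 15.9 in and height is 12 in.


Shape: parallelogram
Base b = 15.9 in, Height h = 12 in
Formula: A = b * h
A = 15.9 * 12
A = 190.8
190.8 in^2


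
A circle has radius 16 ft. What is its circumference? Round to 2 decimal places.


Shape: circle
Radius r = 16 ft
Formula: C = 2 * pi * r
C = 2 * pi * 16
C = 32 * pi
C = 100.53
100.53 ft


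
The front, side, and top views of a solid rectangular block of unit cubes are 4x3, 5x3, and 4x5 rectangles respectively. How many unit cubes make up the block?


Orthographic views of a solid rectangular block:
Front view 4 x 3 -> length = 4, height = 3
Side view 5 x 3 -> width = 5, height = 3 (consistent)
Top view 4 x 5 -> confirms length = 4, width = 5
The block is 4 x 5 x 3.
Total unit cubes = 4 * 5 * 3 = 60
60 unit cubes


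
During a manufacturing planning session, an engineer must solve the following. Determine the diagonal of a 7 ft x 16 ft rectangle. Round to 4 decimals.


Shape: rectangle (diagonal via Pythagoras)
Sides: 7 ft and 16 ft
Formula: d = sqrt(l^2 + w^2)
l^2 = 49, w^2 = 256
l^2 + w^2 = 305
d = sqrt(305)
d = 17.4642
17.4642 ft


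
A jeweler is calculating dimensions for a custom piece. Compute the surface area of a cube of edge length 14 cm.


Shape: cube
Side s = 14 cm
A cube has 6 square faces.
Formula: SA = 6 * s^2
s^2 = 196
SA = 6 * 196
SA = 1176
1176 cm^2


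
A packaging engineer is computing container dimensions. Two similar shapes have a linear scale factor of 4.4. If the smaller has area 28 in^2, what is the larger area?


Linear scale factor k = 4.4
Original area = 28 in^2
Rule: under a linear scaling by k, areas scale by k^2.
k^2 = 4.4^2 = 19.36
New area = 28 * 19.36
New area = 542.08
542.08 in^2


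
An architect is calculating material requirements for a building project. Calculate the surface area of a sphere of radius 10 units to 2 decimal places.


Shape: sphere
Radius r = 10 units
Formula: SA = 4 * pi * r^2
r^2 = 100
SA = 4 * pi * 100
SA = 400 * pi
SA = 1256.64
1256.64 units^2


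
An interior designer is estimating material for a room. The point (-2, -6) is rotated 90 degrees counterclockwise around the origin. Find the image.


Transformation: rotation about the origin
Original point: (-2, -6)
Rule for 90 deg counterclockwise: (x, y) -> (-y, x)
Apply: (-2, -6) -> (6, -2)
(6, -2)


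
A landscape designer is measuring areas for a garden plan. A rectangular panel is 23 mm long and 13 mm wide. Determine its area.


Shape: rectangle
Length l = 23 mm, Width w = 13 mm
Formula: A = l * w
A = 23 * 13
A = 299
299 mm^2


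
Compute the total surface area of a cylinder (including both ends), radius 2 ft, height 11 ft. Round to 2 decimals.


Shape: closed cylinder
Radius r = 2 ft, Height h = 11 ft
Formula: SA = 2*pi*r^2 + 2*pi*r*h = 2*pi*r*(r + h)
r + h = 13
2 * r * (r + h) = 2 * 2 * 13 = 52
SA = 52 * pi
SA = 163.36
163.36 ft^2


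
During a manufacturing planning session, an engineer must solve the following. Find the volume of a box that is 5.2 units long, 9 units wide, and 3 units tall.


Shape: rectangular prism
l = 5.2 units, w = 9 units, h = 3 units
Formula: V = l * w * h
V = 5.2 * 9 * 3
V = 46.8 * 3
V = 140.4
140.4 units^3


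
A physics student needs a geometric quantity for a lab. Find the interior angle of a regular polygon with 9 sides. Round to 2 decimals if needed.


Shape: regular nonagon (9 sides)
Formula: interior angle = (n - 2) * 180 / n
(n - 2) = 7
(n - 2) * 180 = 1260
angle = 1260 / 9
angle = 140
140 degrees


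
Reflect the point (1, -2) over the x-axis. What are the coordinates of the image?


Transformation: reflection
Original point: (1, -2)
Rule for reflection over the x-axis: (x, y) -> (x, -y)
Apply: (1, -2) -> (1, 2)
(1, 2)


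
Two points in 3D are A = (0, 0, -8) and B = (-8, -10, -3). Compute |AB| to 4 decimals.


3D distance between two points
P1 = (0, 0, -8), P2 = (-8, -10, -3)
Formula: d = sqrt((x2-x1)^2 + (y2-y1)^2 + (z2-z1)^2)
dx = -8 - 0 = -8
dy = -10 - 0 = -10
dz = -3 - -8 = 5
dx^2 + dy^2 + dz^2 = 64 + 100 + 25 = 189
d = sqrt(189)
d = 13.7477
13.7477 units


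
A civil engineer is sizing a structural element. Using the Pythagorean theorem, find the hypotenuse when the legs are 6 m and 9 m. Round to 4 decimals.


Shape: right triangle
Legs a = 6 m, b = 9 m
Formula: c = sqrt(a^2 + b^2)
a^2 = 36, b^2 = 81
a^2 + b^2 = 117
c = sqrt(117)
c = 10.8167
10.8167 m


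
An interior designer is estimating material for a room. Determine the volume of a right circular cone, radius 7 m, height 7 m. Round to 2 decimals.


Shape: cone
Radius r = 7 m, Height h = 7 m
Formula: V = (1/3) * pi * r^2 * h
r^2 = 49
pi * r^2 * h = pi * 49 * 7 = 343 * pi
V = 343 * pi / 3
V = 359.19
359.19 m^3


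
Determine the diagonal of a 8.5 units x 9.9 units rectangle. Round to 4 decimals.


Shape: rectangle (diagonal via Pythagoras)
Sides: 8.5 units and 9.9 units
Formula: d = sqrt(l^2 + w^2)
l^2 = 72.25, w^2 = 98.01
l^2 + w^2 = 170.26
d = sqrt(170.26)
d = 13.0484
13.0484 units


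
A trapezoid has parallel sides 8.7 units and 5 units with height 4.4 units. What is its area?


Shape: trapezoid
Parallel sides a = 8.7 units, b = 5 units; Height h = 4.4 units
Formula: A = (a + b) * h / 2
a + b = 8.7 + 5 = 13.7
A = 13.7 * 4.4 / 2
A = 60.28 / 2
A = 30.14
30.14 units^2


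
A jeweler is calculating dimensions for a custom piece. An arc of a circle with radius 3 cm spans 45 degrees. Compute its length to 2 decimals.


Shape: circular arc
Radius r = 3 cm, Angle = 45 degrees
Formula: L = (angle/360) * 2 * pi * r
2 * pi * r = 6 * pi
L = (45/360) * 6 * pi
L = 0.75 * pi
L = 2.36
2.36 cm


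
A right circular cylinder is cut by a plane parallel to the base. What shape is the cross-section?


Solid: right circular cylinder
Cutting plane: parallel to the base
Visualize the intersection of the plane with the solid's surface.
The boundary of the cut region is a circle.
circle


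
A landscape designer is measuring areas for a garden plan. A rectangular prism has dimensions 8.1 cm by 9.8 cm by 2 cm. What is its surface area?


Shape: rectangular prism
l = 8.1 cm, w = 9.8 cm, h = 2 cm
Formula: SA = 2(lw + lh + wh)
lw = 79.38, lh = 16.2, wh = 19.6
lw + lh + wh = 115.18
SA = 2 * 115.18
SA = 230.36
230.36 cm^2


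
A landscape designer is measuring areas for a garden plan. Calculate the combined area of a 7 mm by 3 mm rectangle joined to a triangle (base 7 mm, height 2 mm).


Composite shape: rectangle + triangle
Rectangle area = 7 * 3 = 21
Triangle area = 0.5 * 7 * 2 = 7
Total = 21 + 7
Total = 28
28 mm^2


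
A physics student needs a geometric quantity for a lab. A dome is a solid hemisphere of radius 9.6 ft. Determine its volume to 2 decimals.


Shape: hemisphere (half of a sphere)
Radius r = 9.6 ft
Formula: V = (1/2) * (4/3) * pi * r^3 = (2/3) * pi * r^3
r^3 = 884.736
(2/3) * 884.736 = 589.824
V = 589.824 * pi
V = 1852.99
1852.99 ft^3


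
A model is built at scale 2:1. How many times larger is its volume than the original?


Linear scale factor k = 2
Rule: under a linear scaling by k, volumes scale by k^3.
k^3 = 2 * 2 * 2
k^3 = 4 * 2
k^3 = 8
Volume scales by a factor of 8.
8 (dimensionless)


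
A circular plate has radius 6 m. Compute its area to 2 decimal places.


Shape: circle
Radius r = 6 m
Formula: A = pi * r^2
r^2 = 6^2 = 36
A = pi * 36
A = 113.1
113.1 m^2


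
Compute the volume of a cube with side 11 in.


Shape: cube
Side s = 11 in
Formula: V = s^3
V = 11 * 11 * 11
V = 121 * 11
V = 1331
1331 in^3


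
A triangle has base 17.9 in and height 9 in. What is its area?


Shape: triangle
Base b = 17.9 in, Height h = 9 in
Formula: A = (1/2) * b * h
A = 0.5 * 17.9 * 9
A = 0.5 * 161.1
A = 80.55
80.55 in^2


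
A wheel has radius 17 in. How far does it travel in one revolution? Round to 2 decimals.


Shape: circle
Radius r = 17 in
Formula: C = 2 * pi * r
C = 2 * pi * 17
C = 34 * pi
C = 106.81
106.81 in


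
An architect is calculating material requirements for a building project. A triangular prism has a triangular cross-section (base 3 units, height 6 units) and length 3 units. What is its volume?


Shape: triangular prism
Triangle base = 3 units, triangle height = 6 units, prism length L = 3 units
Formula: V = (1/2 * b * h_tri) * L
Cross-section area = 0.5 * 3 * 6 = 9
V = 9 * 3
V = 27
27 units^3


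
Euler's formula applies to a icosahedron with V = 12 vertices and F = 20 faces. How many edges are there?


Polyhedron: icosahedron
Euler's formula for convex polyhedra: V - E + F = 2
Given: V = 12 vertices and F = 20 faces
Solve for E:
E = V + F - 2 = 12 + 20 - 2 = 30
30 edges


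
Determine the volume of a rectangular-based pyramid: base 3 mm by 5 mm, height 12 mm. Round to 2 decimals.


Shape: rectangular pyramid
Base: 3 mm x 5 mm, Height h = 12 mm
Formula: V = (1/3) * base_area * h
base_area = 3 * 5 = 15
base_area * h = 15 * 12 = 180
V = 180 / 3
V = 60
60 mm^3


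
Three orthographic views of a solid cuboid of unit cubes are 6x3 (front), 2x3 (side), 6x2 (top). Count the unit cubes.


Orthographic views of a solid rectangular block:
Front view 6 x 3 -> length = 6, height = 3
Side view 2 x 3 -> width = 2, height = 3 (consistent)
Top view 6 x 2 -> confirms length = 6, width = 2
The block is 6 x 2 x 3.
Total unit cubes = 6 * 2 * 3 = 36
36 unit cubes


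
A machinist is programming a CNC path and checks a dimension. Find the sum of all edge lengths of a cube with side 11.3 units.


Shape: cube
Side s = 11.3 units
A cube has 12 edges, all equal.
Formula: total edge length = 12 * s
Total = 12 * 11.3
Total = 135.6
135.6 units


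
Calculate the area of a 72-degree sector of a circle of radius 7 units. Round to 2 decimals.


Shape: circular sector
Radius r = 7 units, Angle = 72 degrees
Formula: A = (angle/360) * pi * r^2
r^2 = 49
Fraction of circle = 72/360
A = (72/360) * pi * 49
A = 9.8 * pi
A = 30.79
30.79 units^2


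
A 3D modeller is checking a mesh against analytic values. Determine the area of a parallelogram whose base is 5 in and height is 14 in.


Shape: parallelogram
Base b = 5 in, Height h = 14 in
Formula: A = b * h
A = 5 * 14
A = 70
70 in^2


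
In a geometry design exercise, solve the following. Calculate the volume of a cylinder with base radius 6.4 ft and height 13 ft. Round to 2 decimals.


Shape: cylinder
Radius r = 6.4 ft, Height h = 13 ft
Formula: V = pi * r^2 * h
r^2 = 40.96
V = pi * 40.96 * 13
V = 532.48 * pi
V = 1672.84
1672.84 ft^3


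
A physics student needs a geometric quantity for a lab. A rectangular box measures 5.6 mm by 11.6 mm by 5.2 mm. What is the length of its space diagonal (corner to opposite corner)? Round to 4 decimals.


Shape: rectangular box (space diagonal)
l = 5.6 mm, w = 11.6 mm, h = 5.2 mm
Visualize: the diagonal of the base, then a right triangle with that diagonal and the height.
Formula: d = sqrt(l^2 + w^2 + h^2)
l^2 + w^2 + h^2 = 31.36 + 134.56 + 27.04 = 192.96
d = sqrt(192.96)
d = 13.891
13.891 mm


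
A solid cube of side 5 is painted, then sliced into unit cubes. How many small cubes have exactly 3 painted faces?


Large cube: 5 x 5 x 5, cut into unit cubes.
Cubes with 3 painted faces are at the corners. A cube always has 8 corners.
Count = 8
8 unit cubes


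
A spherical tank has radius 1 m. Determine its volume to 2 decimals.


Shape: sphere
Radius r = 1 m
Formula: V = (4/3) * pi * r^3
r^3 = 1
(4/3) * 1 = 1.333333
V = 1.333333 * pi
V = 4.19
4.19 m^3


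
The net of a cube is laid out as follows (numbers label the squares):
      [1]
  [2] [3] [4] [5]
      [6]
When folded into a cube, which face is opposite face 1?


Net: cross layout. Take square 3 as the base (bottom).
Fold the four squares in the horizontal row up around 3: 2 -> left, 4 -> right, 5 wraps to the top.
Fold 1 and 6 up from 3: 1 -> back, 6 -> front.
Opposite pairs are therefore: (1, 6), (2, 4), (3, 5).
Face 1 is opposite face 6.
face 6


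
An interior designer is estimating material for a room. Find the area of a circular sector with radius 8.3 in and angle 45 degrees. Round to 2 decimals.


Shape: circular sector
Radius r = 8.3 in, Angle = 45 degrees
Formula: A = (angle/360) * pi * r^2
r^2 = 68.89
Fraction of circle = 45/360
A = (45/360) * pi * 68.89
A = 8.61125 * pi
A = 27.05
27.05 in^2


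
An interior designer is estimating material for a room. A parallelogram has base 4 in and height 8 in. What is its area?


Shape: parallelogram
Base b = 4 in, Height h = 8 in
Formula: A = b * h
A = 4 * 8
A = 32
32 in^2


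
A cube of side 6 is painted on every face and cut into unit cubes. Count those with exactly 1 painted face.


Large cube: 6 x 6 x 6, cut into unit cubes.
n = 6, so n - 2 = 4
Cubes with 1 painted face lie in the interior of each face.
A cube has 6 faces; each contributes (n - 2)^2 = 16 such cubes.
Count = 6 * 16 = 96
96 unit cubes


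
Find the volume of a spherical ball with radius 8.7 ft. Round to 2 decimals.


Shape: sphere
Radius r = 8.7 ft
Formula: V = (4/3) * pi * r^3
r^3 = 658.503
(4/3) * 658.503 = 878.004
V = 878.004 * pi
V = 2758.33
2758.33 ft^3


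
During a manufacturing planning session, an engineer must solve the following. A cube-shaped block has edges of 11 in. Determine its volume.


Shape: cube
Side s = 11 in
Formula: V = s^3
V = 11 * 11 * 11
V = 121 * 11
V = 1331
1331 in^3


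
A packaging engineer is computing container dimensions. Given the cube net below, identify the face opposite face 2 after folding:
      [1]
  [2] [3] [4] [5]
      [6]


Net: cross layout. Take square 3 as the base (bottom).
Fold the four squares in the horizontal row up around 3: 2 -> left, 4 -> right, 5 wraps to the top.
Fold 1 and 6 up from 3: 1 -> back, 6 -> front.
Opposite pairs are therefore: (1, 6), (2, 4), (3, 5).
Face 2 is opposite face 4.
face 4


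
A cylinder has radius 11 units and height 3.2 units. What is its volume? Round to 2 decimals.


Shape: cylinder
Radius r = 11 units, Height h = 3.2 units
Formula: V = pi * r^2 * h
r^2 = 121
V = pi * 121 * 3.2
V = 387.2 * pi
V = 1216.42
1216.42 units^3


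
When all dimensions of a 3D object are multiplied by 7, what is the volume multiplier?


Linear scale factor k = 7
Rule: under a linear scaling by k, volumes scale by k^3.
k^3 = 7 * 7 * 7
k^3 = 49 * 7
k^3 = 343
Volume scales by a factor of 343.
343 (dimensionless)


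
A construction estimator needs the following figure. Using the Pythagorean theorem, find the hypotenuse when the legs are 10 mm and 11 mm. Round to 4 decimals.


Shape: right triangle
Legs a = 10 mm, b = 11 mm
Formula: c = sqrt(a^2 + b^2)
a^2 = 100, b^2 = 121
a^2 + b^2 = 221
c = sqrt(221)
c = 14.8661
14.8661 mm


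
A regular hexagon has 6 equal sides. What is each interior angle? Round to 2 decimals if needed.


Shape: regular hexagon (6 sides)
Formula: interior angle = (n - 2) * 180 / n
(n - 2) = 4
(n - 2) * 180 = 720
angle = 720 / 6
angle = 120
120 degrees


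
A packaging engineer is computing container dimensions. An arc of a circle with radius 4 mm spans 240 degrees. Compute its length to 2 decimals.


Shape: circular arc
Radius r = 4 mm, Angle = 240 degrees
Formula: L = (angle/360) * 2 * pi * r
2 * pi * r = 8 * pi
L = (240/360) * 8 * pi
L = 5.333333 * pi
L = 16.76
16.76 mm


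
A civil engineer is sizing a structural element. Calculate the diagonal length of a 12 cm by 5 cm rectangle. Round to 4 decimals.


Shape: rectangle (diagonal via Pythagoras)
Sides: 12 cm and 5 cm
Formula: d = sqrt(l^2 + w^2)
l^2 = 144, w^2 = 25
l^2 + w^2 = 169
d = sqrt(169)
d = 13.0
13 cm


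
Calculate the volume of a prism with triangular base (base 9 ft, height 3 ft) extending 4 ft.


Shape: triangular prism
Triangle base = 9 ft, triangle height = 3 ft, prism length L = 4 ft
Formula: V = (1/2 * b * h_tri) * L
Cross-section area = 0.5 * 9 * 3 = 13.5
V = 13.5 * 4
V = 54
54 ft^3


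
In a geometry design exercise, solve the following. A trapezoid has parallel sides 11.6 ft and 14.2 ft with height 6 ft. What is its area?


Shape: trapezoid
Parallel sides a = 11.6 ft, b = 14.2 ft; Height h = 6 ft
Formula: A = (a + b) * h / 2
a + b = 11.6 + 14.2 = 25.8
A = 25.8 * 6 / 2
A = 154.8 / 2
A = 77.4
77.4 ft^2


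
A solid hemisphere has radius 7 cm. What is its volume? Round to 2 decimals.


Shape: hemisphere (half of a sphere)
Radius r = 7 cm
Formula: V = (1/2) * (4/3) * pi * r^3 = (2/3) * pi * r^3
r^3 = 343
(2/3) * 343 = 228.666667
V = 228.666667 * pi
V = 718.38
718.38 cm^3


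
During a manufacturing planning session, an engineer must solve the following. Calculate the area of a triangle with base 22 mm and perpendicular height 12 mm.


Shape: triangle
Base b = 22 mm, Height h = 12 mm
Formula: A = (1/2) * b * h
A = 0.5 * 22 * 12
A = 0.5 * 264
A = 132
132 mm^2


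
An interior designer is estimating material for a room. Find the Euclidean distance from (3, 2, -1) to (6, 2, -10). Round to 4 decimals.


3D distance between two points
P1 = (3, 2, -1), P2 = (6, 2, -10)
Formula: d = sqrt((x2-x1)^2 + (y2-y1)^2 + (z2-z1)^2)
dx = 6 - 3 = 3
dy = 2 - 2 = 0
dz = -10 - -1 = -9
dx^2 + dy^2 + dz^2 = 9 + 0 + 81 = 90
d = sqrt(90)
d = 9.4868
9.4868 units


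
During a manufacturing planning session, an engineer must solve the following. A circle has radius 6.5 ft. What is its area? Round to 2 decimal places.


Shape: circle
Radius r = 6.5 ft
Formula: A = pi * r^2
r^2 = 6.5^2 = 42.25
A = pi * 42.25
A = 132.73
132.73 ft^2


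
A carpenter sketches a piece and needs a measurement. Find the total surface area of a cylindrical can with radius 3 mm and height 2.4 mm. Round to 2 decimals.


Shape: closed cylinder
Radius r = 3 mm, Height h = 2.4 mm
Formula: SA = 2*pi*r^2 + 2*pi*r*h = 2*pi*r*(r + h)
r + h = 5.4
2 * r * (r + h) = 2 * 3 * 5.4 = 32.4
SA = 32.4 * pi
SA = 101.79
101.79 mm^2


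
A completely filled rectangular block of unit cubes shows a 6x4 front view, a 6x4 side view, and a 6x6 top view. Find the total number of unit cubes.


Orthographic views of a solid rectangular block:
Front view 6 x 4 -> length = 6, height = 4
Side view 6 x 4 -> width = 6, height = 4 (consistent)
Top view 6 x 6 -> confirms length = 6, width = 6
The block is 6 x 6 x 4.
Total unit cubes = 6 * 6 * 4 = 144
144 unit cubes


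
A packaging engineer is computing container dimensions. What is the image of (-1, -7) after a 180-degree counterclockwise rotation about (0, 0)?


Transformation: rotation about the origin
Original point: (-1, -7)
Rule for 180 deg: (x, y) -> (-x, -y)
Apply: (-1, -7) -> (1, 7)
(1, 7)


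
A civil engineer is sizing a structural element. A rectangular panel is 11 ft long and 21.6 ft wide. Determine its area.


Shape: rectangle
Length l = 11 ft, Width w = 21.6 ft
Formula: A = l * w
A = 11 * 21.6
A = 237.6
237.6 ft^2


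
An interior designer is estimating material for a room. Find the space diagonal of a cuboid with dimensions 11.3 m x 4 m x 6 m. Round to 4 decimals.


Shape: rectangular box (space diagonal)
l = 11.3 m, w = 4 m, h = 6 m
Visualize: the diagonal of the base, then a right triangle with that diagonal and the height.
Formula: d = sqrt(l^2 + w^2 + h^2)
l^2 + w^2 + h^2 = 127.69 + 16 + 36 = 179.69
d = sqrt(179.69)
d = 13.4048
13.4048 m


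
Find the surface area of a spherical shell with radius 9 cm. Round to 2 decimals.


Shape: sphere
Radius r = 9 cm
Formula: SA = 4 * pi * r^2
r^2 = 81
SA = 4 * pi * 81
SA = 324 * pi
SA = 1017.88
1017.88 cm^2


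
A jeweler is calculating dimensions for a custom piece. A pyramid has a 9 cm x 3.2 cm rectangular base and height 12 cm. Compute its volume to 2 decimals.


Shape: rectangular pyramid
Base: 9 cm x 3.2 cm, Height h = 12 cm
Formula: V = (1/3) * base_area * h
base_area = 9 * 3.2 = 28.8
base_area * h = 28.8 * 12 = 345.6
V = 345.6 / 3
V = 115.2
115.2 cm^3


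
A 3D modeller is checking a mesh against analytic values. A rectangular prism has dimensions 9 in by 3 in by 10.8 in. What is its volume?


Shape: rectangular prism
l = 9 in, w = 3 in, h = 10.8 in
Formula: V = l * w * h
V = 9 * 3 * 10.8
V = 27 * 10.8
V = 291.6
291.6 in^3


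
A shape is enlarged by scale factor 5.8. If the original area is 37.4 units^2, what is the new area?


Linear scale factor k = 5.8
Original area = 37.4 units^2
Rule: under a linear scaling by k, areas scale by k^2.
k^2 = 5.8^2 = 33.64
New area = 37.4 * 33.64
New area = 1258.136
1258.136 units^2


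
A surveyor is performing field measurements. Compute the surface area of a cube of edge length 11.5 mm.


Shape: cube
Side s = 11.5 mm
A cube has 6 square faces.
Formula: SA = 6 * s^2
s^2 = 132.25
SA = 6 * 132.25
SA = 793.5
793.5 mm^2


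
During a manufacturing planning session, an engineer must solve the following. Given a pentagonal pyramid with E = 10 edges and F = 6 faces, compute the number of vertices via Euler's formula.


Polyhedron: pentagonal pyramid
Euler's formula for convex polyhedra: V - E + F = 2
Given: E = 10 edges and F = 6 faces
Solve for V:
V = 2 + E - F = 2 + 10 - 6 = 6
6 vertices


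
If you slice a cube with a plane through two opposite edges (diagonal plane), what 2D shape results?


Solid: cube
Cutting plane: through two opposite edges (diagonal plane)
Visualize the intersection of the plane with the solid's surface.
The boundary of the cut region is a rectangle.
rectangle


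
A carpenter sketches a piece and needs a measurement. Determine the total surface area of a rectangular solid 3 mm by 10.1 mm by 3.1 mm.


Shape: rectangular prism
l = 3 mm, w = 10.1 mm, h = 3.1 mm
Formula: SA = 2(lw + lh + wh)
lw = 30.3, lh = 9.3, wh = 31.31
lw + lh + wh = 70.91
SA = 2 * 70.91
SA = 141.82
141.82 mm^2


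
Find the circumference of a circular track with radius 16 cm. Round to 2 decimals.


Shape: circle
Radius r = 16 cm
Formula: C = 2 * pi * r
C = 2 * pi * 16
C = 32 * pi
C = 100.53
100.53 cm


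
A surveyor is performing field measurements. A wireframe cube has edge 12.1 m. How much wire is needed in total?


Shape: cube
Side s = 12.1 m
A cube has 12 edges, all equal.
Formula: total edge length = 12 * s
Total = 12 * 12.1
Total = 145.2
145.2 m
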